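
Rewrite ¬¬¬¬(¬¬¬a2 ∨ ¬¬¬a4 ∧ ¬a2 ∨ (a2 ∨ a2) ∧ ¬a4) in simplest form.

¬¬¬¬(¬¬¬a2 ∨ ¬¬¬a4 ∧ ¬a2 ∨ (a2 ∨ a2) ∧ ¬a4)
= ¬¬(¬¬¬a2 ∨ ¬¬¬a4 ∧ ¬a2 ∨ (a2 ∨ a2) ∧ ¬a4)   (double negation)
= ¬¬(¬a2 ∨ ¬¬¬a4 ∧ ¬a2 ∨ (a2 ∨ a2) ∧ ¬a4)   (double negation)
= ¬¬(¬a2 ∨ ¬a4 ∧ ¬a2 ∨ (a2 ∨ a2) ∧ ¬a4)   (double negation)
= ¬¬(¬a2 ∨ ¬a4 ∧ ¬a2 ∨ a2 ∧ ¬a4)   (idempotence)
= ¬a2 ∨ ¬a4 ∧ ¬a2 ∨ a2 ∧ ¬a4   (double negation)
= ¬a2 ∨ ¬a4   (distribution)

¬a2 ∨ ¬a4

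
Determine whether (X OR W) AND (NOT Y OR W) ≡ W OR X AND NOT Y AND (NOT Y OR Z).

Yes

E1: (X OR W) AND (NOT Y OR W)
    = W OR X AND NOT Y
E2: W OR X AND NOT Y AND (NOT Y OR Z)
    = W OR X AND NOT Y
Both reduce to W OR X AND NOT Y, so they are equivalent.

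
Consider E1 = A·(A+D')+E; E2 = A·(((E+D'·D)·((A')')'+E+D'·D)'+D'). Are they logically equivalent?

No

E1: A·(A+D')+E
    = A+E
E2: A·(((E+D'·D)·((A')')'+E+D'·D)'+D')
    = A·(((E+D'·D)·A'+E+D'·D)'+D')
    = A·((E+D'·D)'+D')
    = A·(E'+D')
These differ: at A=0, D=0, E=1, E1 = 1 but E2 = 0.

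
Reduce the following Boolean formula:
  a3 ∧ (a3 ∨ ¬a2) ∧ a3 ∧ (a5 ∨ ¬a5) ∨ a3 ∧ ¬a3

a3 ∧ (a3 ∨ ¬a2) ∧ a3 ∧ (a5 ∨ ¬a5) ∨ a3 ∧ ¬a3
= a3 ∧ (a3 ∨ ¬a2) ∧ a3 ∨ a3 ∧ ¬a3   (complement / identity)
= a3 ∧ a3 ∨ a3 ∧ ¬a3   (absorption)
= a3   (distribution)

a3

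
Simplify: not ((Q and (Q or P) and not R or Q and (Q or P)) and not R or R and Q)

not ((Q and (Q or P) and not R or Q and (Q or P)) and not R or R and Q)
= not (Q and (Q or P) and not R or R and Q)   [absorption]
= not (Q and not R or R and Q)   [absorption]
= not Q   [distribution]

not Q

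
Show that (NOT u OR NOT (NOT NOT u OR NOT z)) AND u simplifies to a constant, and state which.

FALSE

(NOT u OR NOT (NOT NOT u OR NOT z)) AND u
= (NOT u OR NOT u AND z) AND u   — De Morgan
= NOT u AND u   — absorption
= FALSE   — complement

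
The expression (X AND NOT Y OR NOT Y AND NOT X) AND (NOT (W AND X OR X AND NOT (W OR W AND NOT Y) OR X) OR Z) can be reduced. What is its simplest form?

NOT Y AND (NOT X OR Z)

(X AND NOT Y OR NOT Y AND NOT X) AND (NOT (W AND X OR X AND NOT (W OR W AND NOT Y) OR X) OR Z)
= (X AND NOT Y OR NOT Y AND NOT X) AND (NOT (W AND X OR X AND NOT W OR X) OR Z)   [absorption]
= (X AND NOT Y OR NOT Y AND NOT X) AND (NOT (X OR X) OR Z)   [distribution]
= NOT Y AND (NOT (X OR X) OR Z)   [distribution]
= NOT Y AND (NOT X OR Z)   [idempotence]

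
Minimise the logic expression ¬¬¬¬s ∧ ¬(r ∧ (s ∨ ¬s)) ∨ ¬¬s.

¬¬¬¬s ∧ ¬(r ∧ (s ∨ ¬s)) ∨ ¬¬s
= ¬¬¬¬s ∧ ¬r ∨ ¬¬s   [complement / identity]
= ¬¬s ∧ ¬r ∨ ¬¬s   [double negation]
= ¬¬s   [absorption]
= s   [double negation]

s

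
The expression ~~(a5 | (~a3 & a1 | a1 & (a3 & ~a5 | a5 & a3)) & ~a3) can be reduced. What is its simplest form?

a5 | a1 & ~a3

~~(a5 | (~a3 & a1 | a1 & (a3 & ~a5 | a5 & a3)) & ~a3)
= ~~(a5 | (~a3 & a1 | a1 & a3) & ~a3)
= ~~(a5 | a1 & ~a3)
= a5 | a1 & ~a3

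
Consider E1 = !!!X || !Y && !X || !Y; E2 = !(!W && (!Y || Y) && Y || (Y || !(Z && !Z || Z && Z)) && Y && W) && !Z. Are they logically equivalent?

No

E1: !!!X || !Y && !X || !Y
    = !X || !Y && !X || !Y
    = !X || !Y
E2: !(!W && (!Y || Y) && Y || (Y || !(Z && !Z || Z && Z)) && Y && W) && !Z
    = !(!W && (!Y || Y) && Y || (Y || !Z) && Y && W) && !Z
    = !(!W && (!Y || Y) && Y || Y && W) && !Z
    = !(!W && Y || Y && W) && !Z
    = !Y && !Z
These differ: at W=0, X=0, Y=1, Z=1, E1 = 1 but E2 = 0.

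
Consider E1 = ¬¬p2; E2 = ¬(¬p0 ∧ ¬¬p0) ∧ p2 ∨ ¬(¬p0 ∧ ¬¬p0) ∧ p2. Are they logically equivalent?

E1: ¬¬p2
    = p2   (double negation)
E2: ¬(¬p0 ∧ ¬¬p0) ∧ p2 ∨ ¬(¬p0 ∧ ¬¬p0) ∧ p2
    = ¬(¬p0 ∧ ¬¬p0) ∧ p2   (idempotence)
    = (p0 ∨ ¬p0) ∧ p2   (De Morgan)
    = p2   (complement / identity)
Both reduce to p2, so they are equivalent.

Yes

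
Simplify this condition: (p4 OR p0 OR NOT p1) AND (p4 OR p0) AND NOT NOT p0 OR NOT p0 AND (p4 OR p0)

p4 OR p0

(p4 OR p0 OR NOT p1) AND (p4 OR p0) AND NOT NOT p0 OR NOT p0 AND (p4 OR p0)
= (p4 OR p0 OR NOT p1) AND (p4 OR p0) AND p0 OR NOT p0 AND (p4 OR p0)
= (p4 OR p0) AND p0 OR NOT p0 AND (p4 OR p0)
= p4 OR p0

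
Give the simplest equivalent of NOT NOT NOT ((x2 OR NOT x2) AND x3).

NOT x3

NOT NOT NOT ((x2 OR NOT x2) AND x3)
= NOT NOT NOT x3
= NOT x3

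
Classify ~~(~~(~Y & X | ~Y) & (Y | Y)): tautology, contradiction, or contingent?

contradiction

~~(~~(~Y & X | ~Y) & (Y | Y))
= ~~(~~(~Y & X | ~Y) & Y)   [idempotence]
= ~~(~~~Y & Y)   [absorption]
= ~~(~Y & Y)   [double negation]
= ~Y & Y   [double negation]
= 0   [complement]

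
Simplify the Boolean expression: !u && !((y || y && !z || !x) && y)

!u && !((y || y && !z || !x) && y)
= !u && !((y || !x) && y)
= !u && !y

!u && !y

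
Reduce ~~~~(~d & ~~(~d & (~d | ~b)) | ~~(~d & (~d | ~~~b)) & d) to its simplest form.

~d

~~~~(~d & ~~(~d & (~d | ~b)) | ~~(~d & (~d | ~~~b)) & d)
= ~~~~(~d & ~~(~d & (~d | ~b)) | ~~(~d & (~d | ~b)) & d)   (double negation)
= ~~~~~~(~d & (~d | ~b))   (distribution)
= ~~~~(~d & (~d | ~b))   (double negation)
= ~~~~~d   (absorption)
= ~~~d   (double negation)
= ~d   (double negation)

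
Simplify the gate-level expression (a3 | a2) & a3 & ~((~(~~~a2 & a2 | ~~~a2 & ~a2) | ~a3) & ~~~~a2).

(a3 | a2) & a3 & ~((~(~~~a2 & a2 | ~~~a2 & ~a2) | ~a3) & ~~~~a2)
= a3 & ~((~(~~~a2 & a2 | ~~~a2 & ~a2) | ~a3) & ~~~~a2)   — absorption
= a3 & ~((~~~~a2 | ~a3) & ~~~~a2)   — distribution
= a3 & ~~~~~a2   — absorption
= a3 & ~~~a2   — double negation
= a3 & ~a2   — double negation

a3 & ~a2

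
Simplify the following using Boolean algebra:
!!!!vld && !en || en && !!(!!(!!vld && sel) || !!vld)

vld

!!!!vld && !en || en && !!(!!(!!vld && sel) || !!vld)
= !!!!vld && !en || en && !!(!!vld && sel || !!vld)   [double negation]
= !!!!vld && !en || en && !!!!vld   [absorption]
= !!!!vld   [distribution]
= !!vld   [double negation]
= vld   [double negation]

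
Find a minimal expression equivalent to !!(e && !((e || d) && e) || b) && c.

!!(e && !((e || d) && e) || b) && c
= !!(e && !e || b) && c   — absorption
= !!b && c   — complement / identity
= b && c   — double negation

b && c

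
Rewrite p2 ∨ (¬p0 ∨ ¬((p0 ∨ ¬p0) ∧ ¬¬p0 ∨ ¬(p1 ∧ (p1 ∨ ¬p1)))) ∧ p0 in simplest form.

p2 ∨ (¬p0 ∨ ¬((p0 ∨ ¬p0) ∧ ¬¬p0 ∨ ¬(p1 ∧ (p1 ∨ ¬p1)))) ∧ p0
= p2 ∨ (¬p0 ∨ ¬((p0 ∨ ¬p0) ∧ ¬¬p0 ∨ ¬p1)) ∧ p0
= p2 ∨ (¬p0 ∨ ¬(¬¬p0 ∨ ¬p1)) ∧ p0
= p2 ∨ (¬p0 ∨ ¬p0 ∧ p1) ∧ p0
= p2 ∨ ¬p0 ∧ p0
= p2

p2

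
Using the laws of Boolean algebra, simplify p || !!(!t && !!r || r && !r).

p || !t && r

p || !!(!t && !!r || r && !r)
= p || !!(!t && r || r && !r)
= p || !!(!t && r)
= p || !t && r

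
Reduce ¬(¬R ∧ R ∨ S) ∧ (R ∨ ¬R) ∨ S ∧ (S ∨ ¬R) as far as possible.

¬(¬R ∧ R ∨ S) ∧ (R ∨ ¬R) ∨ S ∧ (S ∨ ¬R)
= ¬S ∧ (R ∨ ¬R) ∨ S ∧ (S ∨ ¬R)   — complement / identity
= ¬S ∨ S ∧ (S ∨ ¬R)   — complement / identity
= ¬S ∨ S   — absorption
= True   — complement

True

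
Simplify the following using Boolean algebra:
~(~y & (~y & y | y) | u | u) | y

~u | y

~(~y & (~y & y | y) | u | u) | y
= ~(~y & (~y & y | y) | u) | y
= ~(~y & y | u) | y
= ~u | y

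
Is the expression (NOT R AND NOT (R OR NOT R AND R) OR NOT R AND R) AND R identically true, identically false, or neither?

identically false

(NOT R AND NOT (R OR NOT R AND R) OR NOT R AND R) AND R
= (NOT R AND NOT R OR NOT R AND R) AND R   (complement / identity)
= NOT R AND R   (distribution)
= FALSE   (complement)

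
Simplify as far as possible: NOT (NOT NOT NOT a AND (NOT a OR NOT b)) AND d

NOT (NOT NOT NOT a AND (NOT a OR NOT b)) AND d
= NOT (NOT a AND (NOT a OR NOT b)) AND d   [double negation]
= NOT NOT a AND d   [absorption]
= a AND d   [double negation]

a AND d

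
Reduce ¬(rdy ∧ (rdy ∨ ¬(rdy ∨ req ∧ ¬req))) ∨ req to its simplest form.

¬(rdy ∧ (rdy ∨ ¬(rdy ∨ req ∧ ¬req))) ∨ req
= ¬(rdy ∧ (rdy ∨ ¬rdy)) ∨ req   — complement / identity
= ¬rdy ∨ req   — complement / identity

¬rdy ∨ req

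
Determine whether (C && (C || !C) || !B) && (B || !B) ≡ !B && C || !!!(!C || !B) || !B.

Yes

E1: (C && (C || !C) || !B) && (B || !B)
    = (C || !B) && (B || !B)   (complement / identity)
    = C || !B   (complement / identity)
E2: !B && C || !!!(!C || !B) || !B
    = !B && C || !(!C || !B) || !B   (double negation)
    = !B && C || C && B || !B   (De Morgan)
    = C || !B   (distribution)
Both reduce to C || !B, so they are equivalent.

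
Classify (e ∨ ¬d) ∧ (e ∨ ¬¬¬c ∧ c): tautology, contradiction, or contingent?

(e ∨ ¬d) ∧ (e ∨ ¬¬¬c ∧ c)
= (e ∨ ¬d) ∧ (e ∨ ¬c ∧ c)   [double negation]
= (e ∨ ¬d) ∧ e   [complement / identity]
= e   [absorption]
This depends on e, so it is not a constant.

contingent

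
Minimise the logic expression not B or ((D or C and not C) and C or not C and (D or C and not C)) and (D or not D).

not B or ((D or C and not C) and C or not C and (D or C and not C)) and (D or not D)
= not B or (D or C and not C) and (D or not D)   — distribution
= not B or D or C and not C   — complement / identity
= not B or D   — complement / identity

not B or D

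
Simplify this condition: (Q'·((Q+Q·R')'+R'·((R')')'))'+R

Q+R

(Q'·((Q+Q·R')'+R'·((R')')'))'+R
= (Q'·((Q+Q·R')'+R'·R'))'+R   [double negation]
= (Q'·(Q'+R'·R'))'+R   [absorption]
= (Q'·(Q'+R'))'+R   [idempotence]
= (Q')'+R   [absorption]
= Q+R   [double negation]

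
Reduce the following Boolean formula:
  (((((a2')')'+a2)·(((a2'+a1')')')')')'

a2·a1

(((((a2')')'+a2)·(((a2'+a1')')')')')'
= (((a2'+a2)·(((a2'+a1')')')')')'
= (((((a2'+a1')')')')')'
= (((a2'+a1')')')'
= ((a2·a1)')'
= a2·a1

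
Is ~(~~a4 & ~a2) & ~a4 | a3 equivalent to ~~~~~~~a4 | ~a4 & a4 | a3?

Yes

E1: ~(~~a4 & ~a2) & ~a4 | a3
    = (~a4 | a2) & ~a4 | a3   — De Morgan
    = ~a4 | a3   — absorption
E2: ~~~~~~~a4 | ~a4 & a4 | a3
    = ~~~~~a4 | ~a4 & a4 | a3   — double negation
    = ~~~~~a4 | a3   — complement / identity
    = ~~~a4 | a3   — double negation
    = ~a4 | a3   — double negation
Both reduce to ~a4 | a3, so they are equivalent.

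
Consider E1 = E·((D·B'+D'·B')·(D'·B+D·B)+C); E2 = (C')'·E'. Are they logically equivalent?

E1: E·((D·B'+D'·B')·(D'·B+D·B)+C)
    = E·(B'·(D'·B+D·B)+C)   [distribution]
    = E·(B'·B+C)   [distribution]
    = E·C   [complement / identity]
E2: (C')'·E'
    = C·E'   [double negation]
These differ: at B=0, C=1, D=0, E=0, E1 = 0 but E2 = 1.

No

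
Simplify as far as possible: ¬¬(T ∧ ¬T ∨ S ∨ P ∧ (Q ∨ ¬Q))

S ∨ P

¬¬(T ∧ ¬T ∨ S ∨ P ∧ (Q ∨ ¬Q))
= ¬¬(S ∨ P ∧ (Q ∨ ¬Q))   — complement / identity
= ¬¬(S ∨ P)   — complement / identity
= S ∨ P   — double negation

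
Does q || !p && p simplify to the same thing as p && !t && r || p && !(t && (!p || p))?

No

E1: q || !p && p
    = q   — complement / identity
E2: p && !t && r || p && !(t && (!p || p))
    = p && !t && r || p && !t   — complement / identity
    = p && !t   — absorption
These differ: at p=0, q=1, r=1, t=0, E1 = 1 but E2 = 0.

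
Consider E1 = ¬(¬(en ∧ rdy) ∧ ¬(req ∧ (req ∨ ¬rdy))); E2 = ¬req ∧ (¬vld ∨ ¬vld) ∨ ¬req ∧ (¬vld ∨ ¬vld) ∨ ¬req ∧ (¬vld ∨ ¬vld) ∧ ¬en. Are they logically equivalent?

No

E1: ¬(¬(en ∧ rdy) ∧ ¬(req ∧ (req ∨ ¬rdy)))
    = ¬(¬(en ∧ rdy) ∧ ¬req)   (absorption)
    = en ∧ rdy ∨ req   (De Morgan)
E2: ¬req ∧ (¬vld ∨ ¬vld) ∨ ¬req ∧ (¬vld ∨ ¬vld) ∨ ¬req ∧ (¬vld ∨ ¬vld) ∧ ¬en
    = ¬req ∧ (¬vld ∨ ¬vld) ∨ ¬req ∧ (¬vld ∨ ¬vld)   (absorption)
    = ¬req ∧ (¬vld ∨ ¬vld)   (idempotence)
    = ¬req ∧ ¬vld   (idempotence)
These differ: at en=1, rdy=0, req=1, vld=0, E1 = 1 but E2 = 0.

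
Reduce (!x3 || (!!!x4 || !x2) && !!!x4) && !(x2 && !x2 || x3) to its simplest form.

!x3

(!x3 || (!!!x4 || !x2) && !!!x4) && !(x2 && !x2 || x3)
= (!x3 || (!!!x4 || !x2) && !!!x4) && !x3   [complement / identity]
= (!x3 || !!!x4) && !x3   [absorption]
= (!x3 || !x4) && !x3   [double negation]
= !x3   [absorption]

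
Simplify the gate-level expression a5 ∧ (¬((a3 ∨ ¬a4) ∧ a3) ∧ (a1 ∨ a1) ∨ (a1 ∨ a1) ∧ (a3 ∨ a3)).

a5 ∧ (¬((a3 ∨ ¬a4) ∧ a3) ∧ (a1 ∨ a1) ∨ (a1 ∨ a1) ∧ (a3 ∨ a3))
= a5 ∧ (¬((a3 ∨ ¬a4) ∧ a3) ∧ (a1 ∨ a1) ∨ (a1 ∨ a1) ∧ a3)   [idempotence]
= a5 ∧ (¬a3 ∧ (a1 ∨ a1) ∨ (a1 ∨ a1) ∧ a3)   [absorption]
= a5 ∧ (a1 ∨ a1)   [distribution]
= a5 ∧ a1   [idempotence]

a5 ∧ a1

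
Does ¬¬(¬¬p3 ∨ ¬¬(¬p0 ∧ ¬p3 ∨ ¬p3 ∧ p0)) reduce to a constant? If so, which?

yes, True

¬¬(¬¬p3 ∨ ¬¬(¬p0 ∧ ¬p3 ∨ ¬p3 ∧ p0))
= ¬¬(¬¬p3 ∨ ¬¬¬p3)   [distribution]
= ¬¬p3 ∨ ¬¬¬p3   [double negation]
= ¬¬p3 ∨ ¬p3   [double negation]
= p3 ∨ ¬p3   [double negation]
= True   [complement]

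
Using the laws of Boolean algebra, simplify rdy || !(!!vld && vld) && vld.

rdy || !(!!vld && vld) && vld
= rdy || !(vld && vld) && vld   [double negation]
= rdy || !vld && vld   [idempotence]
= rdy   [complement / identity]

rdy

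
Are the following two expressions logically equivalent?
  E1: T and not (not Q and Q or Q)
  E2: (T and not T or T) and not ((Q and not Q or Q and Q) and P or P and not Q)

No

E1: T and not (not Q and Q or Q)
    = T and not Q
E2: (T and not T or T) and not ((Q and not Q or Q and Q) and P or P and not Q)
    = T and not ((Q and not Q or Q and Q) and P or P and not Q)
    = T and not (Q and P or P and not Q)
    = T and not P
These differ: at P=1, Q=0, T=1, E1 = 1 but E2 = 0.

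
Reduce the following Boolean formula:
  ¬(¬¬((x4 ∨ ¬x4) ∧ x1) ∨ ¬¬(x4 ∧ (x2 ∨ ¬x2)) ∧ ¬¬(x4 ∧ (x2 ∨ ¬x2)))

¬(¬¬((x4 ∨ ¬x4) ∧ x1) ∨ ¬¬(x4 ∧ (x2 ∨ ¬x2)) ∧ ¬¬(x4 ∧ (x2 ∨ ¬x2)))
= ¬(¬¬((x4 ∨ ¬x4) ∧ x1) ∨ ¬¬(x4 ∧ (x2 ∨ ¬x2)))   [idempotence]
= ¬(¬¬x1 ∨ ¬¬(x4 ∧ (x2 ∨ ¬x2)))   [complement / identity]
= ¬(¬¬x1 ∨ ¬¬x4)   [complement / identity]
= ¬x1 ∧ ¬x4   [De Morgan]

¬x1 ∧ ¬x4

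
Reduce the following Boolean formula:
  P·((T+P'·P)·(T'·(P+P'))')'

P·((T+P'·P)·(T'·(P+P'))')'
= P·(T·(T'·(P+P'))')'   [complement / identity]
= P·(T·(T')')'   [complement / identity]
= P·(T·T)'   [double negation]
= P·T'   [idempotence]

P·T'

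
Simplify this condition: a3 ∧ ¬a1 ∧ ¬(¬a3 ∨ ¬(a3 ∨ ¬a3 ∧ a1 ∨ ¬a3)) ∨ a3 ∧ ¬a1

a3 ∧ ¬a1 ∧ ¬(¬a3 ∨ ¬(a3 ∨ ¬a3 ∧ a1 ∨ ¬a3)) ∨ a3 ∧ ¬a1
= a3 ∧ ¬a1 ∧ ¬(¬a3 ∨ ¬(a3 ∨ ¬a3)) ∨ a3 ∧ ¬a1   (absorption)
= a3 ∧ ¬a1 ∧ a3 ∧ (a3 ∨ ¬a3) ∨ a3 ∧ ¬a1   (De Morgan)
= a3 ∧ ¬a1 ∧ a3 ∨ a3 ∧ ¬a1   (complement / identity)
= a3 ∧ ¬a1   (absorption)

a3 ∧ ¬a1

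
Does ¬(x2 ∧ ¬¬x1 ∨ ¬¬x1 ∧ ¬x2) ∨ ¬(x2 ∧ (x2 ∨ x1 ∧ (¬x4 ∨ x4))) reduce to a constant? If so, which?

¬(x2 ∧ ¬¬x1 ∨ ¬¬x1 ∧ ¬x2) ∨ ¬(x2 ∧ (x2 ∨ x1 ∧ (¬x4 ∨ x4)))
= ¬(x2 ∧ ¬¬x1 ∨ ¬¬x1 ∧ ¬x2) ∨ ¬(x2 ∧ (x2 ∨ x1))   — complement / identity
= ¬¬¬x1 ∨ ¬(x2 ∧ (x2 ∨ x1))   — distribution
= ¬x1 ∨ ¬(x2 ∧ (x2 ∨ x1))   — double negation
= ¬x1 ∨ ¬x2   — absorption
This depends on x1, x2, so it is not a constant.

no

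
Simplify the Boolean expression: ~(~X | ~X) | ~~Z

X | Z

~(~X | ~X) | ~~Z
= ~(~X | ~X) | Z   (double negation)
= X & X | Z   (De Morgan)
= X | Z   (idempotence)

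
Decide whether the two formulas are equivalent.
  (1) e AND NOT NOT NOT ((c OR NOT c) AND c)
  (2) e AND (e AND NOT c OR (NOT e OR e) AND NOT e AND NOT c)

Yes

E1: e AND NOT NOT NOT ((c OR NOT c) AND c)
    = e AND NOT NOT NOT c   — complement / identity
    = e AND NOT c   — double negation
E2: e AND (e AND NOT c OR (NOT e OR e) AND NOT e AND NOT c)
    = e AND (e AND NOT c OR NOT e AND NOT c)   — complement / identity
    = e AND NOT c   — distribution
Both reduce to e AND NOT c, so they are equivalent.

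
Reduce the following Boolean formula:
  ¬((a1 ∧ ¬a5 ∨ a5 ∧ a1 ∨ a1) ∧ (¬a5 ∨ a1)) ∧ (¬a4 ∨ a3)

¬((a1 ∧ ¬a5 ∨ a5 ∧ a1 ∨ a1) ∧ (¬a5 ∨ a1)) ∧ (¬a4 ∨ a3)
= ¬((a1 ∨ a1) ∧ (¬a5 ∨ a1)) ∧ (¬a4 ∨ a3)
= ¬(a1 ∨ a1 ∧ ¬a5) ∧ (¬a4 ∨ a3)
= ¬a1 ∧ (¬a4 ∨ a3)

¬a1 ∧ (¬a4 ∨ a3)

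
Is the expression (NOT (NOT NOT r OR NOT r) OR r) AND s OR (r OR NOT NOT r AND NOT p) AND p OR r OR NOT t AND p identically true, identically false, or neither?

(NOT (NOT NOT r OR NOT r) OR r) AND s OR (r OR NOT NOT r AND NOT p) AND p OR r OR NOT t AND p
= (NOT (NOT NOT r OR NOT r) OR r) AND s OR (r OR r AND NOT p) AND p OR r OR NOT t AND p   [double negation]
= (NOT (NOT NOT r OR NOT r) OR r) AND s OR r AND p OR r OR NOT t AND p   [absorption]
= (NOT (NOT NOT r OR NOT r) OR r) AND s OR r OR NOT t AND p   [absorption]
= (NOT r AND r OR r) AND s OR r OR NOT t AND p   [De Morgan]
= r AND s OR r OR NOT t AND p   [complement / identity]
= r OR NOT t AND p   [absorption]
This depends on p, r, t, so it is not a constant.

neither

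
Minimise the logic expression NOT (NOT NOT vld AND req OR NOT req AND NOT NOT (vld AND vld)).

NOT (NOT NOT vld AND req OR NOT req AND NOT NOT (vld AND vld))
= NOT (NOT NOT vld AND req OR NOT req AND NOT NOT vld)   [idempotence]
= NOT NOT NOT vld   [distribution]
= NOT vld   [double negation]

NOT vld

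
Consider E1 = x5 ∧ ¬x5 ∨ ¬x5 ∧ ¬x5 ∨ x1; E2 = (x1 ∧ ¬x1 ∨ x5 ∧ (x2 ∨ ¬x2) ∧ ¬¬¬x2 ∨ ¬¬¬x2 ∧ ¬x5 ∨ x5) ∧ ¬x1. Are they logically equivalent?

E1: x5 ∧ ¬x5 ∨ ¬x5 ∧ ¬x5 ∨ x1
    = ¬x5 ∨ x1   — distribution
E2: (x1 ∧ ¬x1 ∨ x5 ∧ (x2 ∨ ¬x2) ∧ ¬¬¬x2 ∨ ¬¬¬x2 ∧ ¬x5 ∨ x5) ∧ ¬x1
    = (x1 ∧ ¬x1 ∨ x5 ∧ ¬¬¬x2 ∨ ¬¬¬x2 ∧ ¬x5 ∨ x5) ∧ ¬x1   — complement / identity
    = (x5 ∧ ¬¬¬x2 ∨ ¬¬¬x2 ∧ ¬x5 ∨ x5) ∧ ¬x1   — complement / identity
    = (¬¬¬x2 ∨ x5) ∧ ¬x1   — distribution
    = (¬x2 ∨ x5) ∧ ¬x1   — double negation
These differ: at x1=1, x2=1, x5=0, E1 = 1 but E2 = 0.

No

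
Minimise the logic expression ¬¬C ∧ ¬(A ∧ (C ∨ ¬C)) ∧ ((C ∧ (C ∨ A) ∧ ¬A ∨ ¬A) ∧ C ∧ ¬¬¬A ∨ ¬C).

C ∧ ¬A

¬¬C ∧ ¬(A ∧ (C ∨ ¬C)) ∧ ((C ∧ (C ∨ A) ∧ ¬A ∨ ¬A) ∧ C ∧ ¬¬¬A ∨ ¬C)
= ¬¬C ∧ ¬(A ∧ (C ∨ ¬C)) ∧ ((C ∧ ¬A ∨ ¬A) ∧ C ∧ ¬¬¬A ∨ ¬C)   (absorption)
= ¬¬C ∧ ¬A ∧ ((C ∧ ¬A ∨ ¬A) ∧ C ∧ ¬¬¬A ∨ ¬C)   (complement / identity)
= C ∧ ¬A ∧ ((C ∧ ¬A ∨ ¬A) ∧ C ∧ ¬¬¬A ∨ ¬C)   (double negation)
= C ∧ ¬A ∧ ((C ∧ ¬A ∨ ¬A) ∧ C ∧ ¬A ∨ ¬C)   (double negation)
= C ∧ ¬A ∧ (C ∧ ¬A ∨ ¬C)   (absorption)
= C ∧ ¬A   (absorption)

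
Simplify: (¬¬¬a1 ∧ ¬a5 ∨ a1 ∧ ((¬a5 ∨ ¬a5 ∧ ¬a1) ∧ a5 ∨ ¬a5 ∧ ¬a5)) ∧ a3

(¬¬¬a1 ∧ ¬a5 ∨ a1 ∧ ((¬a5 ∨ ¬a5 ∧ ¬a1) ∧ a5 ∨ ¬a5 ∧ ¬a5)) ∧ a3
= (¬¬¬a1 ∧ ¬a5 ∨ a1 ∧ (¬a5 ∧ a5 ∨ ¬a5 ∧ ¬a5)) ∧ a3   — absorption
= (¬a1 ∧ ¬a5 ∨ a1 ∧ (¬a5 ∧ a5 ∨ ¬a5 ∧ ¬a5)) ∧ a3   — double negation
= (¬a1 ∧ ¬a5 ∨ a1 ∧ ¬a5) ∧ a3   — distribution
= (¬a1 ∨ a1) ∧ ¬a5 ∧ a3   — distribution
= ¬a5 ∧ a3   — complement / identity

¬a5 ∧ a3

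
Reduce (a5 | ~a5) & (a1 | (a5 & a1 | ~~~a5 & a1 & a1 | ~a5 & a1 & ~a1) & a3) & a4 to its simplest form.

a1 & a4

(a5 | ~a5) & (a1 | (a5 & a1 | ~~~a5 & a1 & a1 | ~a5 & a1 & ~a1) & a3) & a4
= (a5 | ~a5) & (a1 | (a5 & a1 | ~a5 & a1 & a1 | ~a5 & a1 & ~a1) & a3) & a4   [double negation]
= (a1 | (a5 & a1 | ~a5 & a1 & a1 | ~a5 & a1 & ~a1) & a3) & a4   [complement / identity]
= (a1 | (a5 & a1 | ~a5 & a1) & a3) & a4   [distribution]
= (a1 | a1 & a3) & a4   [distribution]
= a1 & a4   [absorption]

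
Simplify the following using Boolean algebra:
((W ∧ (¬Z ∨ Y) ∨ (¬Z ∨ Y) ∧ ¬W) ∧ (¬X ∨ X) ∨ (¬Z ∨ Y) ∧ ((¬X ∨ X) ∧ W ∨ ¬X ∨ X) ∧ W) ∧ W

((W ∧ (¬Z ∨ Y) ∨ (¬Z ∨ Y) ∧ ¬W) ∧ (¬X ∨ X) ∨ (¬Z ∨ Y) ∧ ((¬X ∨ X) ∧ W ∨ ¬X ∨ X) ∧ W) ∧ W
= ((¬Z ∨ Y) ∧ (¬X ∨ X) ∨ (¬Z ∨ Y) ∧ ((¬X ∨ X) ∧ W ∨ ¬X ∨ X) ∧ W) ∧ W   [distribution]
= ((¬Z ∨ Y) ∧ (¬X ∨ X) ∨ (¬Z ∨ Y) ∧ (¬X ∨ X) ∧ W) ∧ W   [absorption]
= (¬Z ∨ Y) ∧ (¬X ∨ X) ∧ W   [absorption]
= (¬Z ∨ Y) ∧ W   [complement / identity]

(¬Z ∨ Y) ∧ W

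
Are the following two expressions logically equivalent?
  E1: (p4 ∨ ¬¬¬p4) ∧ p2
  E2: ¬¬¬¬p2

Yes

E1: (p4 ∨ ¬¬¬p4) ∧ p2
    = (p4 ∨ ¬p4) ∧ p2
    = p2
E2: ¬¬¬¬p2
    = ¬¬p2
    = p2
Both reduce to p2, so they are equivalent.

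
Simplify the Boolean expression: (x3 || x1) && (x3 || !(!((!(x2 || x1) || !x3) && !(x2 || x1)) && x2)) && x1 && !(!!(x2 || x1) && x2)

(x3 || x1) && (x3 || !(!((!(x2 || x1) || !x3) && !(x2 || x1)) && x2)) && x1 && !(!!(x2 || x1) && x2)
= (x3 || x1) && (x3 || !(!!(x2 || x1) && x2)) && x1 && !(!!(x2 || x1) && x2)   — absorption
= (x1 && !(!!(x2 || x1) && x2) || x3) && x1 && !(!!(x2 || x1) && x2)   — distribution
= x1 && !(!!(x2 || x1) && x2)   — absorption
= x1 && !((x2 || x1) && x2)   — double negation
= x1 && !x2   — absorption

x1 && !x2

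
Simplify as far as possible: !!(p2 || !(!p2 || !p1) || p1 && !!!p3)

p2 || p1 && !p3

!!(p2 || !(!p2 || !p1) || p1 && !!!p3)
= !!(p2 || p2 && p1 || p1 && !!!p3)   — De Morgan
= !!(p2 || p2 && p1 || p1 && !p3)   — double negation
= p2 || p2 && p1 || p1 && !p3   — double negation
= p2 || p1 && !p3   — absorption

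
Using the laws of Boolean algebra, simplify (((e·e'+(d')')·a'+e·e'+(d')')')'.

(((e·e'+(d')')·a'+e·e'+(d')')')'
= ((e·e'+(d')')')'   (absorption)
= (((d')')')'   (complement / identity)
= (d')'   (double negation)
= d   (double negation)

d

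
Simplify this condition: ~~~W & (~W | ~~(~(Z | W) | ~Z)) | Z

~~~W & (~W | ~~(~(Z | W) | ~Z)) | Z
= ~~~W & (~W | ~((Z | W) & Z)) | Z   — De Morgan
= ~~~W & (~W | ~Z) | Z   — absorption
= ~W & (~W | ~Z) | Z   — double negation
= ~W | Z   — absorption

~W | Z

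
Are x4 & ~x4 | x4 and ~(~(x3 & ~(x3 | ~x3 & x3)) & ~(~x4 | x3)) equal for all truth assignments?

E1: x4 & ~x4 | x4
    = x4   [complement / identity]
E2: ~(~(x3 & ~(x3 | ~x3 & x3)) & ~(~x4 | x3))
    = x3 & ~(x3 | ~x3 & x3) | ~x4 | x3   [De Morgan]
    = x3 & ~x3 | ~x4 | x3   [complement / identity]
    = ~x4 | x3   [complement / identity]
These differ: at x3=0, x4=0, E1 = 0 but E2 = 1.

No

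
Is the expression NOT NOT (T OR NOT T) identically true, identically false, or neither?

identically true

NOT NOT (T OR NOT T)
= T OR NOT T   — double negation
= TRUE   — complement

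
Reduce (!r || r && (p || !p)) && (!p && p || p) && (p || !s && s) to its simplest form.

p

(!r || r && (p || !p)) && (!p && p || p) && (p || !s && s)
= (!r || r && (p || !p)) && (!p && p || p) && p   — complement / identity
= (!r || r) && (!p && p || p) && p   — complement / identity
= (!p && p || p) && p   — complement / identity
= p && p   — complement / identity
= p   — idempotence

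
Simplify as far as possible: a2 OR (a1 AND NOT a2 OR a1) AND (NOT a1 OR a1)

a2 OR a1

a2 OR (a1 AND NOT a2 OR a1) AND (NOT a1 OR a1)
= a2 OR a1 AND NOT a2 OR a1
= a2 OR a1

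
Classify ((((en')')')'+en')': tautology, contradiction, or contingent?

contradiction

((((en')')')'+en')'
= ((en')')'·en   [De Morgan]
= en'·en   [double negation]
= 0   [complement]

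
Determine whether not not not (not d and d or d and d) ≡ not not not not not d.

E1: not not not (not d and d or d and d)
    = not (not d and d or d and d)
    = not ((not d or d) and d)
    = not d
E2: not not not not not d
    = not not not d
    = not d
Both reduce to not d, so they are equivalent.

Yes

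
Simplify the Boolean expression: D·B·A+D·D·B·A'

D·B

D·B·A+D·D·B·A'
= D·B·A+D·B·A'   — idempotence
= D·B   — distribution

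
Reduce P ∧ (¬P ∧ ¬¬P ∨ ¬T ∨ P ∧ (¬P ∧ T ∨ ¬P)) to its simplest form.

P ∧ (¬P ∧ ¬¬P ∨ ¬T ∨ P ∧ (¬P ∧ T ∨ ¬P))
= P ∧ (¬P ∧ P ∨ ¬T ∨ P ∧ (¬P ∧ T ∨ ¬P))   (double negation)
= P ∧ (¬P ∧ P ∨ ¬T ∨ P ∧ ¬P)   (absorption)
= P ∧ (¬T ∨ P ∧ ¬P)   (complement / identity)
= P ∧ ¬T   (complement / identity)

P ∧ ¬T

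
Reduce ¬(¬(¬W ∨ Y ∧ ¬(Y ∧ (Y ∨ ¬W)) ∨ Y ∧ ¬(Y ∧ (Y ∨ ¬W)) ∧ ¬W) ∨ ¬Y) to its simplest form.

¬W ∧ Y

¬(¬(¬W ∨ Y ∧ ¬(Y ∧ (Y ∨ ¬W)) ∨ Y ∧ ¬(Y ∧ (Y ∨ ¬W)) ∧ ¬W) ∨ ¬Y)
= ¬(¬(¬W ∨ Y ∧ ¬(Y ∧ (Y ∨ ¬W))) ∨ ¬Y)   (absorption)
= ¬(¬(¬W ∨ Y ∧ ¬Y) ∨ ¬Y)   (absorption)
= (¬W ∨ Y ∧ ¬Y) ∧ Y   (De Morgan)
= ¬W ∧ Y   (complement / identity)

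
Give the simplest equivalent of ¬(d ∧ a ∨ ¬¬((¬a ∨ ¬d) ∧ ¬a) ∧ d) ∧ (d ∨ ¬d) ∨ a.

¬(d ∧ a ∨ ¬¬((¬a ∨ ¬d) ∧ ¬a) ∧ d) ∧ (d ∨ ¬d) ∨ a
= ¬(d ∧ a ∨ (¬a ∨ ¬d) ∧ ¬a ∧ d) ∧ (d ∨ ¬d) ∨ a   [double negation]
= ¬(d ∧ a ∨ ¬a ∧ d) ∧ (d ∨ ¬d) ∨ a   [absorption]
= ¬d ∧ (d ∨ ¬d) ∨ a   [distribution]
= ¬d ∨ a   [complement / identity]

¬d ∨ a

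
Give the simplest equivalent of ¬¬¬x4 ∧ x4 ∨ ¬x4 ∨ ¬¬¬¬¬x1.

¬x4 ∨ ¬x1

¬¬¬x4 ∧ x4 ∨ ¬x4 ∨ ¬¬¬¬¬x1
= ¬¬¬x4 ∧ x4 ∨ ¬x4 ∨ ¬¬¬x1   — double negation
= ¬x4 ∧ x4 ∨ ¬x4 ∨ ¬¬¬x1   — double negation
= ¬x4 ∨ ¬¬¬x1   — complement / identity
= ¬x4 ∨ ¬x1   — double negation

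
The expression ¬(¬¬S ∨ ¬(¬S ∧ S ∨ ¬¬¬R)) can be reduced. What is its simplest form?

¬(¬¬S ∨ ¬(¬S ∧ S ∨ ¬¬¬R))
= ¬(¬¬S ∨ ¬¬¬¬R)
= ¬S ∧ ¬¬¬R
= ¬S ∧ ¬R

¬S ∧ ¬R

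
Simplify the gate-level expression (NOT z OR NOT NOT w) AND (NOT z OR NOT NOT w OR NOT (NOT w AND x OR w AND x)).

NOT z OR w

(NOT z OR NOT NOT w) AND (NOT z OR NOT NOT w OR NOT (NOT w AND x OR w AND x))
= (NOT z OR NOT NOT w) AND (NOT z OR NOT NOT w OR NOT x)   (distribution)
= NOT z OR NOT NOT w   (absorption)
= NOT z OR w   (double negation)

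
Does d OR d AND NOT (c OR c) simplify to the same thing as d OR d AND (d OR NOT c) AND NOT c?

E1: d OR d AND NOT (c OR c)
    = d OR d AND NOT c   (idempotence)
    = d   (absorption)
E2: d OR d AND (d OR NOT c) AND NOT c
    = d OR d AND NOT c   (absorption)
    = d   (absorption)
Both reduce to d, so they are equivalent.

Yes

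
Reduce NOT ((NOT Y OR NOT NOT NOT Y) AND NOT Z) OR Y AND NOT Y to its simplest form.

NOT ((NOT Y OR NOT NOT NOT Y) AND NOT Z) OR Y AND NOT Y
= NOT ((NOT Y OR NOT Y) AND NOT Z) OR Y AND NOT Y   [double negation]
= NOT ((NOT Y OR NOT Y) AND NOT Z)   [complement / identity]
= NOT (NOT Y AND NOT Z)   [idempotence]
= Y OR Z   [De Morgan]

Y OR Z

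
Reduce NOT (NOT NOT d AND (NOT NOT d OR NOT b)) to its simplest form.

NOT d

NOT (NOT NOT d AND (NOT NOT d OR NOT b))
= NOT NOT NOT d   — absorption
= NOT d   — double negation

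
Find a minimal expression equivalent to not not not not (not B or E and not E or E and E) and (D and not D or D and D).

not not not not (not B or E and not E or E and E) and (D and not D or D and D)
= not not (not B or E and not E or E and E) and (D and not D or D and D)   [double negation]
= not not (not B or E) and (D and not D or D and D)   [distribution]
= not not (not B or E) and D   [distribution]
= (not B or E) and D   [double negation]

(not B or E) and D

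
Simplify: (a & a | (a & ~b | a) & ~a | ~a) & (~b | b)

1

(a & a | (a & ~b | a) & ~a | ~a) & (~b | b)
= a & a | (a & ~b | a) & ~a | ~a
= a & a | a & ~a | ~a
= a | ~a
= 1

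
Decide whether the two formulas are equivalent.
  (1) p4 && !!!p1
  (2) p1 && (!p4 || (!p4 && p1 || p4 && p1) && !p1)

E1: p4 && !!!p1
    = p4 && !p1   (double negation)
E2: p1 && (!p4 || (!p4 && p1 || p4 && p1) && !p1)
    = p1 && (!p4 || p1 && !p1)   (distribution)
    = p1 && !p4   (complement / identity)
These differ: at p1=1, p4=0, E1 = 0 but E2 = 1.

No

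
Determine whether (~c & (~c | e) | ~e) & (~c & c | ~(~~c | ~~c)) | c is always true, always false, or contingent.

always true

(~c & (~c | e) | ~e) & (~c & c | ~(~~c | ~~c)) | c
= (~c | ~e) & (~c & c | ~(~~c | ~~c)) | c   [absorption]
= (~c | ~e) & (~c & c | ~c & ~c) | c   [De Morgan]
= (~c | ~e) & ~c | c   [distribution]
= ~c | c   [absorption]
= 1   [complement]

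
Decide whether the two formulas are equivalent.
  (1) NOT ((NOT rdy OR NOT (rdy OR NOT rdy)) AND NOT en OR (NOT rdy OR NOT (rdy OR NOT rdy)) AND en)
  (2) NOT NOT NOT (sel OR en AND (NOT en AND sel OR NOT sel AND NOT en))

E1: NOT ((NOT rdy OR NOT (rdy OR NOT rdy)) AND NOT en OR (NOT rdy OR NOT (rdy OR NOT rdy)) AND en)
    = NOT (NOT rdy OR NOT (rdy OR NOT rdy))   (distribution)
    = rdy AND (rdy OR NOT rdy)   (De Morgan)
    = rdy   (complement / identity)
E2: NOT NOT NOT (sel OR en AND (NOT en AND sel OR NOT sel AND NOT en))
    = NOT (sel OR en AND (NOT en AND sel OR NOT sel AND NOT en))   (double negation)
    = NOT (sel OR en AND NOT en)   (distribution)
    = NOT sel   (complement / identity)
These differ: at en=0, rdy=0, sel=0, E1 = 0 but E2 = 1.

No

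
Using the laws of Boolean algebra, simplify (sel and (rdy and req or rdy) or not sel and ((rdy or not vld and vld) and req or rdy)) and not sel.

(sel and (rdy and req or rdy) or not sel and ((rdy or not vld and vld) and req or rdy)) and not sel
= (sel and (rdy and req or rdy) or not sel and (rdy and req or rdy)) and not sel
= (rdy and req or rdy) and not sel
= rdy and not sel

rdy and not sel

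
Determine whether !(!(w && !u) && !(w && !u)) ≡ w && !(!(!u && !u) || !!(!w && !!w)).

Yes

E1: !(!(w && !u) && !(w && !u))
    = w && !u || w && !u   — De Morgan
    = w && !u   — idempotence
E2: w && !(!(!u && !u) || !!(!w && !!w))
    = w && !u && !u && !(!w && !!w)   — De Morgan
    = w && !u && !u && (w || !w)   — De Morgan
    = w && !u && (w || !w)   — idempotence
    = w && !u   — complement / identity
Both reduce to w && !u, so they are equivalent.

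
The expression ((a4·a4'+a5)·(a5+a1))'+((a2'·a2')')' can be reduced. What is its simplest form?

((a4·a4'+a5)·(a5+a1))'+((a2'·a2')')'
= ((a4·a4'+a5)·(a5+a1))'+((a2')')'   — idempotence
= (a5·(a5+a1))'+((a2')')'   — complement / identity
= a5'+((a2')')'   — absorption
= a5'+a2'   — double negation

a5'+a2'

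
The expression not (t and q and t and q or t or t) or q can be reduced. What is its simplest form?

not t or q

not (t and q and t and q or t or t) or q
= not (t and q or t or t) or q   — idempotence
= not (t and q or t) or q   — idempotence
= not t or q   — absorption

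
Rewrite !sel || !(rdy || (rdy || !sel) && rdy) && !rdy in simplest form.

!sel || !rdy

!sel || !(rdy || (rdy || !sel) && rdy) && !rdy
= !sel || !(rdy || rdy) && !rdy   (absorption)
= !sel || !rdy && !rdy   (idempotence)
= !sel || !rdy   (idempotence)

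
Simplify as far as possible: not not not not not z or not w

not not not not not z or not w
= not not not z or not w
= not z or not w

not z or not w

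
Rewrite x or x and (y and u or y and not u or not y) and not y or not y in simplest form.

x or not y

x or x and (y and u or y and not u or not y) and not y or not y
= x or x and (y or not y) and not y or not y   [distribution]
= x or x and not y or not y   [complement / identity]
= x or not y   [absorption]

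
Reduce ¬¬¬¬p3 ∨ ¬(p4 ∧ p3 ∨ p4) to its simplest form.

p3 ∨ ¬p4

¬¬¬¬p3 ∨ ¬(p4 ∧ p3 ∨ p4)
= ¬¬¬¬p3 ∨ ¬p4   — absorption
= ¬¬p3 ∨ ¬p4   — double negation
= p3 ∨ ¬p4   — double negation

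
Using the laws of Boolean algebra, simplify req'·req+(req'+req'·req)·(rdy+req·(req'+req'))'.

req'·req+(req'+req'·req)·(rdy+req·(req'+req'))'
= (req'+req'·req)·(rdy+req·(req'+req'))'   [complement / identity]
= (req'+req'·req)·(rdy+req·req')'   [idempotence]
= (req'+req'·req)·rdy'   [complement / identity]
= req'·rdy'   [complement / identity]

req'·rdy'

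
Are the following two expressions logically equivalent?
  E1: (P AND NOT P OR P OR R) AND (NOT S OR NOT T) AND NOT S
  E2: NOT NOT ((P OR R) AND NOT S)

Yes

E1: (P AND NOT P OR P OR R) AND (NOT S OR NOT T) AND NOT S
    = (P OR R) AND (NOT S OR NOT T) AND NOT S   (complement / identity)
    = (P OR R) AND NOT S   (absorption)
E2: NOT NOT ((P OR R) AND NOT S)
    = (P OR R) AND NOT S   (double negation)
Both reduce to (P OR R) AND NOT S, so they are equivalent.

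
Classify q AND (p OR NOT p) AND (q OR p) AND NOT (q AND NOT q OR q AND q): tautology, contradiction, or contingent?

contradiction

q AND (p OR NOT p) AND (q OR p) AND NOT (q AND NOT q OR q AND q)
= q AND (q OR p) AND NOT (q AND NOT q OR q AND q)
= q AND NOT (q AND NOT q OR q AND q)
= q AND NOT q
= FALSE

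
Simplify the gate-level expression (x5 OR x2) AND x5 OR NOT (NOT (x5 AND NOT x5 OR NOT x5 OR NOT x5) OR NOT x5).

x5

(x5 OR x2) AND x5 OR NOT (NOT (x5 AND NOT x5 OR NOT x5 OR NOT x5) OR NOT x5)
= (x5 OR x2) AND x5 OR NOT (NOT (x5 AND NOT x5 OR NOT x5) OR NOT x5)
= (x5 OR x2) AND x5 OR (x5 AND NOT x5 OR NOT x5) AND x5
= (x5 OR x2) AND x5 OR NOT x5 AND x5
= (x5 OR x2) AND x5
= x5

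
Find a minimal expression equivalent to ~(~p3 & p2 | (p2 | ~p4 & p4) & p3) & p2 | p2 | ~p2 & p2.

p2

~(~p3 & p2 | (p2 | ~p4 & p4) & p3) & p2 | p2 | ~p2 & p2
= ~(~p3 & p2 | p2 & p3) & p2 | p2 | ~p2 & p2   [complement / identity]
= ~(~p3 & p2 | p2 & p3) & p2 | p2   [complement / identity]
= ~p2 & p2 | p2   [distribution]
= p2   [complement / identity]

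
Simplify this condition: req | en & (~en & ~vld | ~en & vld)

req

req | en & (~en & ~vld | ~en & vld)
= req | en & ~en   [distribution]
= req   [complement / identity]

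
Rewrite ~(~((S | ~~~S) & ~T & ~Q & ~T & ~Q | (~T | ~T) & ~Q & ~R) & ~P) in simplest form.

~(~((S | ~~~S) & ~T & ~Q & ~T & ~Q | (~T | ~T) & ~Q & ~R) & ~P)
= ~(~((S | ~~~S) & ~T & ~Q & ~T & ~Q | ~T & ~Q & ~R) & ~P)
= ~(~((S | ~S) & ~T & ~Q & ~T & ~Q | ~T & ~Q & ~R) & ~P)
= ~(~(~T & ~Q & ~T & ~Q | ~T & ~Q & ~R) & ~P)
= ~(~((~T & ~Q | ~R) & ~T & ~Q) & ~P)
= (~T & ~Q | ~R) & ~T & ~Q | P
= ~T & ~Q | P

~T & ~Q | P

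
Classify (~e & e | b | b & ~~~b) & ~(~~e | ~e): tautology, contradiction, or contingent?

(~e & e | b | b & ~~~b) & ~(~~e | ~e)
= (~e & e | b | b & ~b) & ~(~~e | ~e)   — double negation
= (~e & e | b | b & ~b) & ~e & e   — De Morgan
= (~e & e | b) & ~e & e   — complement / identity
= ~e & e   — absorption
= 0   — complement

contradiction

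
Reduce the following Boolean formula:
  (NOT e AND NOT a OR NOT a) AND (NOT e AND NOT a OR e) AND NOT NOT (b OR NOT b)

NOT a

(NOT e AND NOT a OR NOT a) AND (NOT e AND NOT a OR e) AND NOT NOT (b OR NOT b)
= (NOT a AND e OR NOT e AND NOT a) AND NOT NOT (b OR NOT b)
= NOT a AND NOT NOT (b OR NOT b)
= NOT a AND (b OR NOT b)
= NOT a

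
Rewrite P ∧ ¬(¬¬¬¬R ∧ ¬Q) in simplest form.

P ∧ ¬(¬¬¬¬R ∧ ¬Q)
= P ∧ ¬(¬¬R ∧ ¬Q)   (double negation)
= P ∧ (¬R ∨ Q)   (De Morgan)

P ∧ (¬R ∨ Q)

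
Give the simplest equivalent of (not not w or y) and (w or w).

w

(not not w or y) and (w or w)
= (w or y) and (w or w)   (double negation)
= (w or y) and w   (idempotence)
= w   (absorption)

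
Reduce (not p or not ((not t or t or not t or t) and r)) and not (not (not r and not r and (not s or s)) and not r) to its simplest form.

not p or not r

(not p or not ((not t or t or not t or t) and r)) and not (not (not r and not r and (not s or s)) and not r)
= (not p or not ((not t or t) and r)) and not (not (not r and not r and (not s or s)) and not r)
= (not p or not ((not t or t) and r)) and not (not (not r and not r) and not r)
= (not p or not ((not t or t) and r)) and (not r and not r or r)
= (not p or not ((not t or t) and r)) and (not r or r)
= (not p or not r) and (not r or r)
= not p or not r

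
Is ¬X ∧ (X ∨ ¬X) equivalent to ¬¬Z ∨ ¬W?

E1: ¬X ∧ (X ∨ ¬X)
    = ¬X   — complement / identity
E2: ¬¬Z ∨ ¬W
    = Z ∨ ¬W   — double negation
These differ: at W=0, X=1, Z=0, E1 = 0 but E2 = 1.

No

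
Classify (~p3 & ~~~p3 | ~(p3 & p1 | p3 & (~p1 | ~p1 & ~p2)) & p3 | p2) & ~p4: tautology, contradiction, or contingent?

(~p3 & ~~~p3 | ~(p3 & p1 | p3 & (~p1 | ~p1 & ~p2)) & p3 | p2) & ~p4
= (~p3 & ~~~p3 | ~(p3 & p1 | p3 & ~p1) & p3 | p2) & ~p4
= (~p3 & ~p3 | ~(p3 & p1 | p3 & ~p1) & p3 | p2) & ~p4
= (~p3 & ~p3 | ~p3 & p3 | p2) & ~p4
= (~p3 | p2) & ~p4
This depends on p2, p3, p4, so it is not a constant.

contingent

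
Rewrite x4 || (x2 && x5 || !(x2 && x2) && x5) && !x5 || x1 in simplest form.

x4 || (x2 && x5 || !(x2 && x2) && x5) && !x5 || x1
= x4 || (x2 && x5 || !x2 && x5) && !x5 || x1   [idempotence]
= x4 || x5 && !x5 || x1   [distribution]
= x4 || x1   [complement / identity]

x4 || x1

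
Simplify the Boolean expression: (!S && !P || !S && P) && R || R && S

R

(!S && !P || !S && P) && R || R && S
= !S && R || R && S
= R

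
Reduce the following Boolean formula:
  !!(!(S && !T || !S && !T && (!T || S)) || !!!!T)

T

!!(!(S && !T || !S && !T && (!T || S)) || !!!!T)
= !!(!(S && !T || !S && !T && (!T || S)) || !!T)   — double negation
= !(S && !T || !S && !T && (!T || S)) || !!T   — double negation
= !(S && !T || !S && !T) || !!T   — absorption
= !!T || !!T   — distribution
= !!T   — idempotence
= T   — double negation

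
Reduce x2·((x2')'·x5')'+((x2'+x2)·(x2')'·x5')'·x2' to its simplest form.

x2·((x2')'·x5')'+((x2'+x2)·(x2')'·x5')'·x2'
= x2·((x2')'·x5')'+((x2')'·x5')'·x2'   — complement / identity
= ((x2')'·x5')'   — distribution
= x2'+x5   — De Morgan

x2'+x5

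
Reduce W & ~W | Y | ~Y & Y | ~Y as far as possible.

1

W & ~W | Y | ~Y & Y | ~Y
= Y | ~Y & Y | ~Y
= Y | ~Y
= 1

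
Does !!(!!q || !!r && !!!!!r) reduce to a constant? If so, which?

!!(!!q || !!r && !!!!!r)
= !!(!!q || r && !!!!!r)   — double negation
= !!(q || r && !!!!!r)   — double negation
= !!(q || r && !!!r)   — double negation
= !!(q || r && !r)   — double negation
= !!q   — complement / identity
= q   — double negation
This depends on q, so it is not a constant.

no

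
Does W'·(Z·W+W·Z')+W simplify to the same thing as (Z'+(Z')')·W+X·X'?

E1: W'·(Z·W+W·Z')+W
    = W'·W+W
    = W
E2: (Z'+(Z')')·W+X·X'
    = (Z'+Z)·W+X·X'
    = W+X·X'
    = W
Both reduce to W, so they are equivalent.

Yes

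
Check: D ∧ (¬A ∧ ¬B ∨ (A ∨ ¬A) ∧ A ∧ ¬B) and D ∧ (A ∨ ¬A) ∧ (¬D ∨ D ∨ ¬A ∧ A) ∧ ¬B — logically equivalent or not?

Yes

E1: D ∧ (¬A ∧ ¬B ∨ (A ∨ ¬A) ∧ A ∧ ¬B)
    = D ∧ (¬A ∧ ¬B ∨ A ∧ ¬B)   — complement / identity
    = D ∧ ¬B   — distribution
E2: D ∧ (A ∨ ¬A) ∧ (¬D ∨ D ∨ ¬A ∧ A) ∧ ¬B
    = D ∧ (A ∨ ¬A) ∧ (¬D ∨ D) ∧ ¬B   — complement / identity
    = D ∧ (¬D ∨ D) ∧ ¬B   — complement / identity
    = D ∧ ¬B   — complement / identity
Both reduce to D ∧ ¬B, so they are equivalent.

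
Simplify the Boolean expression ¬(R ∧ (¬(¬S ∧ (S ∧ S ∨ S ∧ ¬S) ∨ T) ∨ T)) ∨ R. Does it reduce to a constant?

True

¬(R ∧ (¬(¬S ∧ (S ∧ S ∨ S ∧ ¬S) ∨ T) ∨ T)) ∨ R
= ¬(R ∧ (¬(¬S ∧ S ∨ T) ∨ T)) ∨ R   — distribution
= ¬(R ∧ (¬T ∨ T)) ∨ R   — complement / identity
= ¬R ∨ R   — complement / identity
= True   — complement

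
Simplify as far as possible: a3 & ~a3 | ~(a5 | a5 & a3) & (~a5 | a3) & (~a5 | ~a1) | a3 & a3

a3 & ~a3 | ~(a5 | a5 & a3) & (~a5 | a3) & (~a5 | ~a1) | a3 & a3
= ~(a5 | a5 & a3) & (~a5 | a3) & (~a5 | ~a1) | a3 & a3   [complement / identity]
= ~a5 & (~a5 | a3) & (~a5 | ~a1) | a3 & a3   [absorption]
= ~a5 & (~a5 | ~a1) | a3 & a3   [absorption]
= ~a5 & (~a5 | ~a1) | a3   [idempotence]
= ~a5 | a3   [absorption]

~a5 | a3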